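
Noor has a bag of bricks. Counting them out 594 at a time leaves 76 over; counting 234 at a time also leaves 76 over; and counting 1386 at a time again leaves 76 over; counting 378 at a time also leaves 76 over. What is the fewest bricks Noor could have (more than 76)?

54130

N − 76 must be a common multiple of 594, 234, 1386, and 378.
594 = 2 × 3^3 × 11
234 = 2 × 3^2 × 13
1386 = 2 × 3^2 × 7 × 11
378 = 2 × 3^3 × 7
LCM(594, 234, 1386, 378) = 2 × 3^3 × 7 × 11 × 13 = 54054.
Smallest N > 76 is LCM + 76 = 54054 + 76 = 54130.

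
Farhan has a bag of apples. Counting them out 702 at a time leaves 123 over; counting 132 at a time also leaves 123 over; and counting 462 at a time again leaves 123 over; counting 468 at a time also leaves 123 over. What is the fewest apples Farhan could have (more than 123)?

N − 123 must be a common multiple of 702, 132, 462, and 468.
702 = 2 × 3^3 × 13
132 = 2^2 × 3 × 11
462 = 2 × 3 × 7 × 11
468 = 2^2 × 3^2 × 13
LCM(702, 132, 462, 468) = 2^2 × 3^3 × 7 × 11 × 13 = 108108.
Smallest N > 123 is LCM + 123 = 108108 + 123 = 108231.

108231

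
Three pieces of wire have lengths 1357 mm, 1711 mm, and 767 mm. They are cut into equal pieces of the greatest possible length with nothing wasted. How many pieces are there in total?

Piece length = gcd(1357, 1711, 767).
1357 = 23 × 59
1711 = 29 × 59
767 = 13 × 59
gcd(1357, 1711, 767) = 59.
Total pieces = 1357/59 + 1711/59 + 767/59 = 23 + 29 + 13 = 65.

65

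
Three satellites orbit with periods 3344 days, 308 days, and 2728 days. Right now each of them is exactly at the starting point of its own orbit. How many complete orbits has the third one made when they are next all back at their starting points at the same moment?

266 orbits

They are all back at their starting positions together after one LCM of the periods.
3344 = 2^4 × 11 × 19
308 = 2^2 × 7 × 11
2728 = 2^3 × 11 × 31
LCM(3344, 308, 2728) = 2^4 × 7 × 11 × 19 × 31 = 725648.
Orbits for period 2728: 725648 / 2728 = 266.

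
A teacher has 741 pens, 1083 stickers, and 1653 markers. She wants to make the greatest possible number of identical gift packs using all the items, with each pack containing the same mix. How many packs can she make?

57 packs

The pack count must divide each quantity, so the greatest is gcd(741, 1083, 1653).
741 = 3 × 13 × 19
1083 = 3 × 19^2
1653 = 3 × 19 × 29
gcd(741, 1083, 1653) = 3 × 19 = 57.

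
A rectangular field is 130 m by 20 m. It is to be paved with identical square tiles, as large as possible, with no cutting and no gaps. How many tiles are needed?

26

Tile side = gcd(130, 20).
130 = 2 × 5 × 13
20 = 2^2 × 5
gcd(130, 20) = 2 × 5 = 10.
Tiles: (130/10) × (20/10) = 13 × 2 = 26.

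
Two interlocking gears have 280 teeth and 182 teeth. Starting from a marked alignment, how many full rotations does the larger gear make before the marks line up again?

The first common completion time is the LCM of the periods.
280 = 2^3 × 5 × 7
182 = 2 × 7 × 13
LCM(280, 182) = 2^3 × 5 × 7 × 13 = 3640.
Rotations for period 280: 3640 / 280 = 13.

13 rotations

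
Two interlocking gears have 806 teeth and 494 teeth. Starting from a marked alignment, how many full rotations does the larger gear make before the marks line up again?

They are all back at their starting positions together after one LCM of the periods.
806 = 2 × 13 × 31
494 = 2 × 13 × 19
LCM(806, 494) = 2 × 13 × 19 × 31 = 15314.
Rotations for period 806: 15314 / 806 = 19.

19 rotations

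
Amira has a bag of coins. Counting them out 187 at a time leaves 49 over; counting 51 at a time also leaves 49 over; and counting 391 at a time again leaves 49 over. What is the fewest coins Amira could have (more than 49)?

12952

N − 49 must be a common multiple of 187, 51, and 391.
187 = 11 × 17
51 = 3 × 17
391 = 17 × 23
LCM(187, 51, 391) = 3 × 11 × 17 × 23 = 12903.
Smallest N > 49 is LCM + 49 = 12903 + 49 = 12952.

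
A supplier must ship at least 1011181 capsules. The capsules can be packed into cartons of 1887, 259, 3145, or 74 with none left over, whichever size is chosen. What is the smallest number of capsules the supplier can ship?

1056720

The number of capsules must be a common multiple of 1887, 259, 3145, and 74, so a multiple of their LCM.
1887 = 3 × 17 × 37
259 = 7 × 37
3145 = 5 × 17 × 37
74 = 2 × 37
LCM(1887, 259, 3145, 74) = 2 × 3 × 5 × 7 × 17 × 37 = 132090.
Smallest multiple of 132090 that is ≥ 1011181: ⌈1011181/132090⌉ × 132090 = 8 × 132090 = 1056720.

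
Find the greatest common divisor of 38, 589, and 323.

38 = 2 × 19
589 = 19 × 31
323 = 17 × 19
gcd(38, 589, 323) = 19.

19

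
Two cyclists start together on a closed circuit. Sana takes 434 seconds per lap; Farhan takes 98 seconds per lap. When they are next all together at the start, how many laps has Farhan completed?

They are all back at their starting positions together after one LCM of the periods.
434 = 2 × 7 × 31
98 = 2 × 7^2
LCM(434, 98) = 2 × 7^2 × 31 = 3038.
Laps for period 98: 3038 / 98 = 31.

31 laps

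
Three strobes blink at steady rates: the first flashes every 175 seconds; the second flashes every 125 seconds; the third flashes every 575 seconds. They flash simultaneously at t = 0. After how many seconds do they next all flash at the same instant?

We need the least common multiple of the intervals.
175 = 5^2 × 7
125 = 5^3
575 = 5^2 × 23
LCM(175, 125, 575) = 5^3 × 7 × 23 = 20125.

20125 seconds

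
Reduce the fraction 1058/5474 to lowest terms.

1058 = 2 × 23^2
5474 = 2 × 7 × 17 × 23
gcd(1058, 5474) = 2 × 23 = 46.
Divide numerator and denominator by 46: 1058/5474 = 23/119.

23/119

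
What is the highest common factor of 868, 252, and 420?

868 = 2^2 × 7 × 31
252 = 2^2 × 3^2 × 7
420 = 2^2 × 3 × 5 × 7
gcd(868, 252, 420) = 2^2 × 7 = 28.

28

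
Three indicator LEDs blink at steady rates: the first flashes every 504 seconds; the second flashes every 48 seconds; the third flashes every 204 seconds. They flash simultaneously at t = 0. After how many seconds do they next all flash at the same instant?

17136 seconds

The first simultaneous occurrence is after LCM of the individual periods.
504 = 2^3 × 3^2 × 7
48 = 2^4 × 3
204 = 2^2 × 3 × 17
LCM(504, 48, 204) = 2^4 × 3^2 × 7 × 17 = 17136.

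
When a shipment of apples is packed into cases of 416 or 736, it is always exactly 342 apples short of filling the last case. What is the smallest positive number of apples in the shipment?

9226

Being 342 short of a full case of size k means N ≡ −342 (mod k), i.e. N + 342 is a multiple of each size.
416 = 2^5 × 13
736 = 2^5 × 23
LCM(416, 736) = 2^5 × 13 × 23 = 9568.
Smallest positive N is 9568 − 342 = 9226.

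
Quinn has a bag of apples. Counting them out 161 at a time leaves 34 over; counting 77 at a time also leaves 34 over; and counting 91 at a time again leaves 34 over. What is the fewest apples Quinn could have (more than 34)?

N − 34 must be a common multiple of 161, 77, and 91.
161 = 7 × 23
77 = 7 × 11
91 = 7 × 13
LCM(161, 77, 91) = 7 × 11 × 13 × 23 = 23023.
Smallest N > 34 is LCM + 34 = 23023 + 34 = 23057.

23057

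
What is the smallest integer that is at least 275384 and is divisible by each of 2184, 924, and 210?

The integer must be a common multiple of 2184, 924, and 210, so a multiple of their LCM.
2184 = 2^3 × 3 × 7 × 13
924 = 2^2 × 3 × 7 × 11
210 = 2 × 3 × 5 × 7
LCM(2184, 924, 210) = 2^3 × 3 × 5 × 7 × 11 × 13 = 120120.
Smallest multiple of 120120 that is ≥ 275384: ⌈275384/120120⌉ × 120120 = 3 × 120120 = 360360.

360360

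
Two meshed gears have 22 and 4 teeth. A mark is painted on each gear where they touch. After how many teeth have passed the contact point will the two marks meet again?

They coincide at every common multiple of the periods; the first is the LCM.
22 = 2 × 11
4 = 2^2
LCM(22, 4) = 2^2 × 11 = 44.

44 teeth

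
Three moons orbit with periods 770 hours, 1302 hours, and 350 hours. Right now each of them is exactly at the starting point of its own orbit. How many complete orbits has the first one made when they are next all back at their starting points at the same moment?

The first common completion time is the LCM of the periods.
770 = 2 × 5 × 7 × 11
1302 = 2 × 3 × 7 × 31
350 = 2 × 5^2 × 7
LCM(770, 1302, 350) = 2 × 3 × 5^2 × 7 × 11 × 31 = 358050.
Orbits for period 770: 358050 / 770 = 465.

465 orbits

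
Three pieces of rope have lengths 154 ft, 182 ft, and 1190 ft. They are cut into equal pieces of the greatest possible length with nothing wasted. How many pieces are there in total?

109

Piece length = gcd(154, 182, 1190).
154 = 2 × 7 × 11
182 = 2 × 7 × 13
1190 = 2 × 5 × 7 × 17
gcd(154, 182, 1190) = 2 × 7 = 14.
Total pieces = 154/14 + 182/14 + 1190/14 = 11 + 13 + 85 = 109.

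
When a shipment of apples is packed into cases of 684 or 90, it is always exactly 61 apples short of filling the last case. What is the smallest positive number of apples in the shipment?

Being 61 short of a full case of size k means N ≡ −61 (mod k), i.e. N + 61 is a multiple of each size.
684 = 2^2 × 3^2 × 19
90 = 2 × 3^2 × 5
LCM(684, 90) = 2^2 × 3^2 × 5 × 19 = 3420.
Smallest positive N is 3420 − 61 = 3359.

3359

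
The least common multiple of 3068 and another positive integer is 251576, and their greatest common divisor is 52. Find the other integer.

gcd × lcm = product of the two integers, so the other integer is (52 × 251576) / 3068 = 4264.

4264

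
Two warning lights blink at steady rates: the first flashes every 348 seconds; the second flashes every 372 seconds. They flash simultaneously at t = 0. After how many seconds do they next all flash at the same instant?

10788 seconds

They coincide at every common multiple of the periods; the first is the LCM.
348 = 2^2 × 3 × 29
372 = 2^2 × 3 × 31
LCM(348, 372) = 2^2 × 3 × 29 × 31 = 10788.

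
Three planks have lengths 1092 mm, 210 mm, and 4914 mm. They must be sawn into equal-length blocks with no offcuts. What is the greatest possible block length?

The block length must divide every plank, so the greatest is gcd(1092, 210, 4914).
1092 = 2^2 × 3 × 7 × 13
210 = 2 × 3 × 5 × 7
4914 = 2 × 3^3 × 7 × 13
gcd(1092, 210, 4914) = 2 × 3 × 7 = 42.

42 mm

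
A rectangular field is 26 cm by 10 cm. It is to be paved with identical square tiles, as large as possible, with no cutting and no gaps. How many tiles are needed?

Tile side = gcd(26, 10).
26 = 2 × 13
10 = 2 × 5
gcd(26, 10) = 2.
Tiles: (26/2) × (10/2) = 13 × 5 = 65.

65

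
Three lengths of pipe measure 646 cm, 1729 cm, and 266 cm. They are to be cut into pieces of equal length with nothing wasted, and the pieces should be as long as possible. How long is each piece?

The greatest length dividing all of 646, 1729, and 266 is their gcd.
646 = 2 × 17 × 19
1729 = 7 × 13 × 19
266 = 2 × 7 × 19
gcd(646, 1729, 266) = 19.

19 cm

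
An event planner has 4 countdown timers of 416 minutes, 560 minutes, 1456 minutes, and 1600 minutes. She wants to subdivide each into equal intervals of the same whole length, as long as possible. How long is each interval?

The interval must divide each timer length; the longest such is the gcd.
416 = 2^5 × 13
560 = 2^4 × 5 × 7
1456 = 2^4 × 7 × 13
1600 = 2^6 × 5^2
gcd(416, 560, 1456, 1600) = 2^4 = 16.

16 minutes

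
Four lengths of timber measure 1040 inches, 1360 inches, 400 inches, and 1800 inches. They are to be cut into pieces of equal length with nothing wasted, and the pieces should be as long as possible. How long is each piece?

The greatest length dividing all of 1040, 1360, 400, and 1800 is their gcd.
1040 = 2^4 × 5 × 13
1360 = 2^4 × 5 × 17
400 = 2^4 × 5^2
1800 = 2^3 × 3^2 × 5^2
gcd(1040, 1360, 400, 1800) = 2^3 × 5 = 40.

40 inches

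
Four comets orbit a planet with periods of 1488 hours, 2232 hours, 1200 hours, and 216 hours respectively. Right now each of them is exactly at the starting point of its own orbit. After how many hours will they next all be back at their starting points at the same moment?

The first simultaneous occurrence is after LCM of the individual periods.
1488 = 2^4 × 3 × 31
2232 = 2^3 × 3^2 × 31
1200 = 2^4 × 3 × 5^2
216 = 2^3 × 3^3
LCM(1488, 2232, 1200, 216) = 2^4 × 3^3 × 5^2 × 31 = 334800.

334800 hours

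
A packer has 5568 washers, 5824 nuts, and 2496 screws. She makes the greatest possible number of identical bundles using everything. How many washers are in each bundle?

87

Number of bundles = gcd(5568, 5824, 2496).
5568 = 2^6 × 3 × 29
5824 = 2^6 × 7 × 13
2496 = 2^6 × 3 × 13
gcd(5568, 5824, 2496) = 2^6 = 64.
washers per bundle = 5568 / 64 = 87.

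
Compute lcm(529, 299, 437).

130663

529 = 23^2
299 = 13 × 23
437 = 19 × 23
LCM(529, 299, 437) = 13 × 19 × 23^2 = 130663.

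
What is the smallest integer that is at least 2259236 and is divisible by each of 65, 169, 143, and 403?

The integer must be a common multiple of 65, 169, 143, and 403, so a multiple of their LCM.
65 = 5 × 13
169 = 13^2
143 = 11 × 13
403 = 13 × 31
LCM(65, 169, 143, 403) = 5 × 11 × 13^2 × 31 = 288145.
Smallest multiple of 288145 that is ≥ 2259236: ⌈2259236/288145⌉ × 288145 = 8 × 288145 = 2305160.

2305160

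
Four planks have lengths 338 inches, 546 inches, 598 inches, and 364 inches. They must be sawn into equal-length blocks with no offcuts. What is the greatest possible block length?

26 inches

This is the greatest common divisor of 338, 546, 598, and 364.
338 = 2 × 13^2
546 = 2 × 3 × 7 × 13
598 = 2 × 13 × 23
364 = 2^2 × 7 × 13
gcd(338, 546, 598, 364) = 2 × 13 = 26.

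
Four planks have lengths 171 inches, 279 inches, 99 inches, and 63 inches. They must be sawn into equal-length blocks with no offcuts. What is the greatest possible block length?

9 inches

This is the greatest common divisor of 171, 279, 99, and 63.
171 = 3^2 × 19
279 = 3^2 × 31
99 = 3^2 × 11
63 = 3^2 × 7
gcd(171, 279, 99, 63) = 3^2 = 9.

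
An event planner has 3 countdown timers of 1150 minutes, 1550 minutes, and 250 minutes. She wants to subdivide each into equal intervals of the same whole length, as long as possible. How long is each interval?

The interval must divide each timer length; the longest such is the gcd.
1150 = 2 × 5^2 × 23
1550 = 2 × 5^2 × 31
250 = 2 × 5^3
gcd(1150, 1550, 250) = 2 × 5^2 = 50.

50 minutes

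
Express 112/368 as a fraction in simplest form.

7/23

112 = 2^4 × 7
368 = 2^4 × 23
gcd(112, 368) = 2^4 = 16.
Divide numerator and denominator by 16: 112/368 = 7/23.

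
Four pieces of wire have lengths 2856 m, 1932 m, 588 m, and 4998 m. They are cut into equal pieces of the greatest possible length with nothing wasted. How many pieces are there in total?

Piece length = gcd(2856, 1932, 588, 4998).
2856 = 2^3 × 3 × 7 × 17
1932 = 2^2 × 3 × 7 × 23
588 = 2^2 × 3 × 7^2
4998 = 2 × 3 × 7^2 × 17
gcd(2856, 1932, 588, 4998) = 2 × 3 × 7 = 42.
Total pieces = 2856/42 + 1932/42 + 588/42 + 4998/42 = 68 + 46 + 14 + 119 = 247.

247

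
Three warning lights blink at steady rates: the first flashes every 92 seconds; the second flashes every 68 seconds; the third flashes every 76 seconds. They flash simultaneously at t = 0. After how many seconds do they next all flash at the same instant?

29716 seconds

We need the least common multiple of the intervals.
92 = 2^2 × 23
68 = 2^2 × 17
76 = 2^2 × 19
LCM(92, 68, 76) = 2^2 × 17 × 19 × 23 = 29716.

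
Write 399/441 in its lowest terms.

19/21

399 = 3 × 7 × 19
441 = 3^2 × 7^2
gcd(399, 441) = 3 × 7 = 21.
Divide numerator and denominator by 21: 399/441 = 19/21.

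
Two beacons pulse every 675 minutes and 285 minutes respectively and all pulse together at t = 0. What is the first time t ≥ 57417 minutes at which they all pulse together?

64125 minutes

Joint pulses occur at multiples of LCM(675, 285).
675 = 3^3 × 5^2
285 = 3 × 5 × 19
LCM(675, 285) = 3^3 × 5^2 × 19 = 12825.
Smallest multiple of 12825 that is ≥ 57417: ⌈57417/12825⌉ × 12825 = 5 × 12825 = 64125.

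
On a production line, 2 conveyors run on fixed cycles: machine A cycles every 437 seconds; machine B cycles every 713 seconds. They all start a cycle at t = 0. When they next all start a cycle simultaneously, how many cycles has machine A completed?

31 cycles

All finish a whole number of cycles simultaneously at t = LCM of the periods.
437 = 19 × 23
713 = 23 × 31
LCM(437, 713) = 19 × 23 × 31 = 13547.
Cycles for period 437: 13547 / 437 = 31.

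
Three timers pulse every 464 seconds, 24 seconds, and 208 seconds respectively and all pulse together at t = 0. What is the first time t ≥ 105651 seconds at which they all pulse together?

Joint pulses occur at multiples of LCM(464, 24, 208).
464 = 2^4 × 29
24 = 2^3 × 3
208 = 2^4 × 13
LCM(464, 24, 208) = 2^4 × 3 × 13 × 29 = 18096.
Smallest multiple of 18096 that is ≥ 105651: ⌈105651/18096⌉ × 18096 = 6 × 18096 = 108576.

108576 seconds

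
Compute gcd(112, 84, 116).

4

112 = 2^4 × 7
84 = 2^2 × 3 × 7
116 = 2^2 × 29
gcd(112, 84, 116) = 2^2 = 4.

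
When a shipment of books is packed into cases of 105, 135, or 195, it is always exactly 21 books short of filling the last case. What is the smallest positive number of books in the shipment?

12264

Being 21 short of a full case of size k means N ≡ −21 (mod k), i.e. N + 21 is a multiple of each size.
105 = 3 × 5 × 7
135 = 3^3 × 5
195 = 3 × 5 × 13
LCM(105, 135, 195) = 3^3 × 5 × 7 × 13 = 12285.
Smallest positive N is 12285 − 21 = 12264.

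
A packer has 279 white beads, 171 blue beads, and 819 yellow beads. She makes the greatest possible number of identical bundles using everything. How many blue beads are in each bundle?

19

Number of bundles = gcd(279, 171, 819).
279 = 3^2 × 31
171 = 3^2 × 19
819 = 3^2 × 7 × 13
gcd(279, 171, 819) = 3^2 = 9.
blue beads per bundle = 171 / 9 = 19.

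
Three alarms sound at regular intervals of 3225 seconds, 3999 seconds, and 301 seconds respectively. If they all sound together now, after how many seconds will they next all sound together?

We need the least common multiple of the intervals.
3225 = 3 × 5^2 × 43
3999 = 3 × 31 × 43
301 = 7 × 43
LCM(3225, 3999, 301) = 3 × 5^2 × 7 × 31 × 43 = 699825.

699825 seconds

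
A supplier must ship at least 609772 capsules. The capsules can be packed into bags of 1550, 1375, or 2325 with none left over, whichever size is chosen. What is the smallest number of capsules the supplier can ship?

The number of capsules must be a common multiple of 1550, 1375, and 2325, so a multiple of their LCM.
1550 = 2 × 5^2 × 31
1375 = 5^3 × 11
2325 = 3 × 5^2 × 31
LCM(1550, 1375, 2325) = 2 × 3 × 5^3 × 11 × 31 = 255750.
Smallest multiple of 255750 that is ≥ 609772: ⌈609772/255750⌉ × 255750 = 3 × 255750 = 767250.

767250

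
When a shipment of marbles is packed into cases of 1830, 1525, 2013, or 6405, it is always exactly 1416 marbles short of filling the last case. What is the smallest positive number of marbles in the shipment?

703134

Being 1416 short of a full case of size k means N ≡ −1416 (mod k), i.e. N + 1416 is a multiple of each size.
1830 = 2 × 3 × 5 × 61
1525 = 5^2 × 61
2013 = 3 × 11 × 61
6405 = 3 × 5 × 7 × 61
LCM(1830, 1525, 2013, 6405) = 2 × 3 × 5^2 × 7 × 11 × 61 = 704550.
Smallest positive N is 704550 − 1416 = 703134.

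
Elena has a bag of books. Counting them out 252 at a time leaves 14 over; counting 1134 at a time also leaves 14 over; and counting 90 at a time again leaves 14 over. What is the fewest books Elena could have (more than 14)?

N − 14 must be a common multiple of 252, 1134, and 90.
252 = 2^2 × 3^2 × 7
1134 = 2 × 3^4 × 7
90 = 2 × 3^2 × 5
LCM(252, 1134, 90) = 2^2 × 3^4 × 5 × 7 = 11340.
Smallest N > 14 is LCM + 14 = 11340 + 14 = 11354.

11354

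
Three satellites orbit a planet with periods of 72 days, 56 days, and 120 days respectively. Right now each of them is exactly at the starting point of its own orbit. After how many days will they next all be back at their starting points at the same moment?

2520 days

They coincide at every common multiple of the periods; the first is the LCM.
72 = 2^3 × 3^2
56 = 2^3 × 7
120 = 2^3 × 3 × 5
LCM(72, 56, 120) = 2^3 × 3^2 × 5 × 7 = 2520.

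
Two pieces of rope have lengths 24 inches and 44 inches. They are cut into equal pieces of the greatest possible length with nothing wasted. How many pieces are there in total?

17

Piece length = gcd(24, 44).
24 = 2^3 × 3
44 = 2^2 × 11
gcd(24, 44) = 2^2 = 4.
Total pieces = 24/4 + 44/4 = 6 + 11 = 17.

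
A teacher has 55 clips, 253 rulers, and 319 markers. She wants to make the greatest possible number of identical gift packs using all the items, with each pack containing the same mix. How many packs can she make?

11 packs

The pack count must divide each quantity, so the greatest is gcd(55, 253, 319).
55 = 5 × 11
253 = 11 × 23
319 = 11 × 29
gcd(55, 253, 319) = 11.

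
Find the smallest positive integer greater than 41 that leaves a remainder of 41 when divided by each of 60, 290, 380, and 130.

429821

N − 41 must be a common multiple of 60, 290, 380, and 130.
60 = 2^2 × 3 × 5
290 = 2 × 5 × 29
380 = 2^2 × 5 × 19
130 = 2 × 5 × 13
LCM(60, 290, 380, 130) = 2^2 × 3 × 5 × 13 × 19 × 29 = 429780.
Smallest N > 41 is LCM + 41 = 429780 + 41 = 429821.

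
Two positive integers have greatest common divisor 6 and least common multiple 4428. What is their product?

26568

For any two positive integers, gcd × lcm = product = 6 × 4428 = 26568.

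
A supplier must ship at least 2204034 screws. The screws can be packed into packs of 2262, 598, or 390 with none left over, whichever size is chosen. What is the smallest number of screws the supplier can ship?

2341170

The number of screws must be a common multiple of 2262, 598, and 390, so a multiple of their LCM.
2262 = 2 × 3 × 13 × 29
598 = 2 × 13 × 23
390 = 2 × 3 × 5 × 13
LCM(2262, 598, 390) = 2 × 3 × 5 × 13 × 23 × 29 = 260130.
Smallest multiple of 260130 that is ≥ 2204034: ⌈2204034/260130⌉ × 260130 = 9 × 260130 = 2341170.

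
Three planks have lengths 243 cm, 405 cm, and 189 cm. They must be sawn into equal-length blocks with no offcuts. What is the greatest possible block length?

The block length must divide every plank, so the greatest is gcd(243, 405, 189).
243 = 3^5
405 = 3^4 × 5
189 = 3^3 × 7
gcd(243, 405, 189) = 3^3 = 27.

27 cm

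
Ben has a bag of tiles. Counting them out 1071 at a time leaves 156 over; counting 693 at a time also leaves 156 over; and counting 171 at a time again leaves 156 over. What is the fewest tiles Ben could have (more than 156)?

223995

N − 156 must be a common multiple of 1071, 693, and 171.
1071 = 3^2 × 7 × 17
693 = 3^2 × 7 × 11
171 = 3^2 × 19
LCM(1071, 693, 171) = 3^2 × 7 × 11 × 17 × 19 = 223839.
Smallest N > 156 is LCM + 156 = 223839 + 156 = 223995.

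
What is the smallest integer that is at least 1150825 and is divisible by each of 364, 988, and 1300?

1210300

The integer must be a common multiple of 364, 988, and 1300, so a multiple of their LCM.
364 = 2^2 × 7 × 13
988 = 2^2 × 13 × 19
1300 = 2^2 × 5^2 × 13
LCM(364, 988, 1300) = 2^2 × 5^2 × 7 × 13 × 19 = 172900.
Smallest multiple of 172900 that is ≥ 1150825: ⌈1150825/172900⌉ × 172900 = 7 × 172900 = 1210300.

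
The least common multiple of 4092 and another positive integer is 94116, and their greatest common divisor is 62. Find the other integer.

gcd × lcm = product of the two integers, so the other integer is (62 × 94116) / 4092 = 1426.

1426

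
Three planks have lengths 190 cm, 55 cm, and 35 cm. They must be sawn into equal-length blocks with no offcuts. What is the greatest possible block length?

5 cm

The block length must divide every plank, so the greatest is gcd(190, 55, 35).
190 = 2 × 5 × 19
55 = 5 × 11
35 = 5 × 7
gcd(190, 55, 35) = 5.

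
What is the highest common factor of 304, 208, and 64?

16

304 = 2^4 × 19
208 = 2^4 × 13
64 = 2^6
gcd(304, 208, 64) = 2^4 = 16.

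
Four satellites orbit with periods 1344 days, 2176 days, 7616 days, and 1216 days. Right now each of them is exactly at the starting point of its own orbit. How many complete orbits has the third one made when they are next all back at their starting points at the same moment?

114 orbits

The first common completion time is the LCM of the periods.
1344 = 2^6 × 3 × 7
2176 = 2^7 × 17
7616 = 2^6 × 7 × 17
1216 = 2^6 × 19
LCM(1344, 2176, 7616, 1216) = 2^7 × 3 × 7 × 17 × 19 = 868224.
Orbits for period 7616: 868224 / 7616 = 114.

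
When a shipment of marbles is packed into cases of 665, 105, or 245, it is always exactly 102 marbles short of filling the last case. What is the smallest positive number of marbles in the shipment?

Being 102 short of a full case of size k means N ≡ −102 (mod k), i.e. N + 102 is a multiple of each size.
665 = 5 × 7 × 19
105 = 3 × 5 × 7
245 = 5 × 7^2
LCM(665, 105, 245) = 3 × 5 × 7^2 × 19 = 13965.
Smallest positive N is 13965 − 102 = 13863.

13863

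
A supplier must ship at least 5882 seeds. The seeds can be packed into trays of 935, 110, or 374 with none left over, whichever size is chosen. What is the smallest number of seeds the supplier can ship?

7480

The number of seeds must be a common multiple of 935, 110, and 374, so a multiple of their LCM.
935 = 5 × 11 × 17
110 = 2 × 5 × 11
374 = 2 × 11 × 17
LCM(935, 110, 374) = 2 × 5 × 11 × 17 = 1870.
Smallest multiple of 1870 that is ≥ 5882: ⌈5882/1870⌉ × 1870 = 4 × 1870 = 7480.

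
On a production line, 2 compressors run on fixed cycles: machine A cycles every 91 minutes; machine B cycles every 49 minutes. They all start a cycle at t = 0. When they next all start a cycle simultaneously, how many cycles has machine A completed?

7 cycles

The first common completion time is the LCM of the periods.
91 = 7 × 13
49 = 7^2
LCM(91, 49) = 7^2 × 13 = 637.
Cycles for period 91: 637 / 91 = 7.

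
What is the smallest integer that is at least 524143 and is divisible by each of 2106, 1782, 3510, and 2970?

The integer must be a common multiple of 2106, 1782, 3510, and 2970, so a multiple of their LCM.
2106 = 2 × 3^4 × 13
1782 = 2 × 3^4 × 11
3510 = 2 × 3^3 × 5 × 13
2970 = 2 × 3^3 × 5 × 11
LCM(2106, 1782, 3510, 2970) = 2 × 3^4 × 5 × 11 × 13 = 115830.
Smallest multiple of 115830 that is ≥ 524143: ⌈524143/115830⌉ × 115830 = 5 × 115830 = 579150.

579150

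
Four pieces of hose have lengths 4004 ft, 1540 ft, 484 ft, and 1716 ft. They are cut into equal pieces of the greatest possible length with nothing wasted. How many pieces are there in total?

176

Piece length = gcd(4004, 1540, 484, 1716).
4004 = 2^2 × 7 × 11 × 13
1540 = 2^2 × 5 × 7 × 11
484 = 2^2 × 11^2
1716 = 2^2 × 3 × 11 × 13
gcd(4004, 1540, 484, 1716) = 2^2 × 11 = 44.
Total pieces = 4004/44 + 1540/44 + 484/44 + 1716/44 = 91 + 35 + 11 + 39 = 176.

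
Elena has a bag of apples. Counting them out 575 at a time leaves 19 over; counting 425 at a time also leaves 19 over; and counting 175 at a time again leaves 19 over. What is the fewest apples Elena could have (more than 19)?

68444

N − 19 must be a common multiple of 575, 425, and 175.
575 = 5^2 × 23
425 = 5^2 × 17
175 = 5^2 × 7
LCM(575, 425, 175) = 5^2 × 7 × 17 × 23 = 68425.
Smallest N > 19 is LCM + 19 = 68425 + 19 = 68444.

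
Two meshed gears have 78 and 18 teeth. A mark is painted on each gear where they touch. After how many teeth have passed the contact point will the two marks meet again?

234 teeth

They coincide at every common multiple of the periods; the first is the LCM.
78 = 2 × 3 × 13
18 = 2 × 3^2
LCM(78, 18) = 2 × 3^2 × 13 = 234.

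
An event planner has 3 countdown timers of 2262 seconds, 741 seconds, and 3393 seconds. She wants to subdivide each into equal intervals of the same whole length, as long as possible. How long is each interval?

The interval must divide each timer length; the longest such is the gcd.
2262 = 2 × 3 × 13 × 29
741 = 3 × 13 × 19
3393 = 3^2 × 13 × 29
gcd(2262, 741, 3393) = 3 × 13 = 39.

39 seconds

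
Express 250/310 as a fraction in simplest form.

25/31

250 = 2 × 5^3
310 = 2 × 5 × 31
gcd(250, 310) = 2 × 5 = 10.
Divide numerator and denominator by 10: 250/310 = 25/31.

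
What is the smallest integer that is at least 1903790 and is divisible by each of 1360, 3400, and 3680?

2189600

The integer must be a common multiple of 1360, 3400, and 3680, so a multiple of their LCM.
1360 = 2^4 × 5 × 17
3400 = 2^3 × 5^2 × 17
3680 = 2^5 × 5 × 23
LCM(1360, 3400, 3680) = 2^5 × 5^2 × 17 × 23 = 312800.
Smallest multiple of 312800 that is ≥ 1903790: ⌈1903790/312800⌉ × 312800 = 7 × 312800 = 2189600.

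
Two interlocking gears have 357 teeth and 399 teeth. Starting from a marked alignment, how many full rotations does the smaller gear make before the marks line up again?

19 rotations

All finish a whole number of cycles simultaneously at t = LCM of the periods.
357 = 3 × 7 × 17
399 = 3 × 7 × 19
LCM(357, 399) = 3 × 7 × 17 × 19 = 6783.
Rotations for period 357: 6783 / 357 = 19.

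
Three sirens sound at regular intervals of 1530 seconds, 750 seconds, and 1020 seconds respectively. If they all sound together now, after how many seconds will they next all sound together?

76500 seconds

We need the least common multiple of the intervals.
1530 = 2 × 3^2 × 5 × 17
750 = 2 × 3 × 5^3
1020 = 2^2 × 3 × 5 × 17
LCM(1530, 750, 1020) = 2^2 × 3^2 × 5^3 × 17 = 76500.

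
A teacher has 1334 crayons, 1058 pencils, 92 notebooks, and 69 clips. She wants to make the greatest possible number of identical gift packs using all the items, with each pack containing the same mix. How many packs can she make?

23 packs

The pack count must divide each quantity, so the greatest is gcd(1334, 1058, 92, 69).
1334 = 2 × 23 × 29
1058 = 2 × 23^2
92 = 2^2 × 23
69 = 3 × 23
gcd(1334, 1058, 92, 69) = 23.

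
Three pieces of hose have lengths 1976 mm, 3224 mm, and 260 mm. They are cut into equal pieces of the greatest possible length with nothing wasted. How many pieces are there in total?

105

Piece length = gcd(1976, 3224, 260).
1976 = 2^3 × 13 × 19
3224 = 2^3 × 13 × 31
260 = 2^2 × 5 × 13
gcd(1976, 3224, 260) = 2^2 × 13 = 52.
Total pieces = 1976/52 + 3224/52 + 260/52 = 38 + 62 + 5 = 105.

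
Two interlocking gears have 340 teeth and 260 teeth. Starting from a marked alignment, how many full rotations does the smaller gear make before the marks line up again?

They are all back at their starting positions together after one LCM of the periods.
340 = 2^2 × 5 × 17
260 = 2^2 × 5 × 13
LCM(340, 260) = 2^2 × 5 × 13 × 17 = 4420.
Rotations for period 260: 4420 / 260 = 17.

17 rotations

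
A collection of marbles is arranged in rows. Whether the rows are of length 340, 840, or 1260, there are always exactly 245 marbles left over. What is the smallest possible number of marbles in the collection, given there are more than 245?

43085

N − 245 must be a common multiple of 340, 840, and 1260.
340 = 2^2 × 5 × 17
840 = 2^3 × 3 × 5 × 7
1260 = 2^2 × 3^2 × 5 × 7
LCM(340, 840, 1260) = 2^3 × 3^2 × 5 × 7 × 17 = 42840.
Smallest N > 245 is LCM + 245 = 42840 + 245 = 43085.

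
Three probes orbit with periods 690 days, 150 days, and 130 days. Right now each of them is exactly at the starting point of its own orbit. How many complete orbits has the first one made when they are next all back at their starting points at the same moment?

All finish a whole number of cycles simultaneously at t = LCM of the periods.
690 = 2 × 3 × 5 × 23
150 = 2 × 3 × 5^2
130 = 2 × 5 × 13
LCM(690, 150, 130) = 2 × 3 × 5^2 × 13 × 23 = 44850.
Orbits for period 690: 44850 / 690 = 65.

65 orbits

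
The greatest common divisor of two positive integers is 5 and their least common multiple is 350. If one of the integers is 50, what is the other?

For two integers, gcd × lcm = product, so the other is (5 × 350) / 50 = 1750 / 50 = 35.

35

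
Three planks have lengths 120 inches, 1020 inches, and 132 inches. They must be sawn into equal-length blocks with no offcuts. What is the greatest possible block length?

12 inches

The block length must divide every plank, so the greatest is gcd(120, 1020, 132).
120 = 2^3 × 3 × 5
1020 = 2^2 × 3 × 5 × 17
132 = 2^2 × 3 × 11
gcd(120, 1020, 132) = 2^2 × 3 = 12.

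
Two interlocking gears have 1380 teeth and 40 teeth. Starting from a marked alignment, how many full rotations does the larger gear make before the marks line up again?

2 rotations

They are all back at their starting positions together after one LCM of the periods.
1380 = 2^2 × 3 × 5 × 23
40 = 2^3 × 5
LCM(1380, 40) = 2^3 × 3 × 5 × 23 = 2760.
Rotations for period 1380: 2760 / 1380 = 2.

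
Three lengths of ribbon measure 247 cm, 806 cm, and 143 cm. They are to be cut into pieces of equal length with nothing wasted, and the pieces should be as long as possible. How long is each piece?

The greatest length dividing all of 247, 806, and 143 is their gcd.
247 = 13 × 19
806 = 2 × 13 × 31
143 = 11 × 13
gcd(247, 806, 143) = 13.

13 cm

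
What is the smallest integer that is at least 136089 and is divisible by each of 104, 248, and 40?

145080

The integer must be a common multiple of 104, 248, and 40, so a multiple of their LCM.
104 = 2^3 × 13
248 = 2^3 × 31
40 = 2^3 × 5
LCM(104, 248, 40) = 2^3 × 5 × 13 × 31 = 16120.
Smallest multiple of 16120 that is ≥ 136089: ⌈136089/16120⌉ × 16120 = 9 × 16120 = 145080.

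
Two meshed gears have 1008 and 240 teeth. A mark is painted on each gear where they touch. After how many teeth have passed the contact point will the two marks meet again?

5040 teeth

We need the least common multiple of the intervals.
1008 = 2^4 × 3^2 × 7
240 = 2^4 × 3 × 5
LCM(1008, 240) = 2^4 × 3^2 × 5 × 7 = 5040.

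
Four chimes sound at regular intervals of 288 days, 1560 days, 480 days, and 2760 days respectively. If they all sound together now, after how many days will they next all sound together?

430560 days

We need the least common multiple of the intervals.
288 = 2^5 × 3^2
1560 = 2^3 × 3 × 5 × 13
480 = 2^5 × 3 × 5
2760 = 2^3 × 3 × 5 × 23
LCM(288, 1560, 480, 2760) = 2^5 × 3^2 × 5 × 13 × 23 = 430560.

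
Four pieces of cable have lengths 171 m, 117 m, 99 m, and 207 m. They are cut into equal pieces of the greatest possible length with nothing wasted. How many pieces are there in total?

Piece length = gcd(171, 117, 99, 207).
171 = 3^2 × 19
117 = 3^2 × 13
99 = 3^2 × 11
207 = 3^2 × 23
gcd(171, 117, 99, 207) = 3^2 = 9.
Total pieces = 171/9 + 117/9 + 99/9 + 207/9 = 19 + 13 + 11 + 23 = 66.

66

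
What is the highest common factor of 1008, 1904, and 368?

1008 = 2^4 × 3^2 × 7
1904 = 2^4 × 7 × 17
368 = 2^4 × 23
gcd(1008, 1904, 368) = 2^4 = 16.

16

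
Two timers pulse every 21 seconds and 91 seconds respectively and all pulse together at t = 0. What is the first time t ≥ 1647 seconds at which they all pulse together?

1911 seconds

Joint pulses occur at multiples of LCM(21, 91).
21 = 3 × 7
91 = 7 × 13
LCM(21, 91) = 3 × 7 × 13 = 273.
Smallest multiple of 273 that is ≥ 1647: ⌈1647/273⌉ × 273 = 7 × 273 = 1911.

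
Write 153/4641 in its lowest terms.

3/91

153 = 3^2 × 17
4641 = 3 × 7 × 13 × 17
gcd(153, 4641) = 3 × 17 = 51.
Divide numerator and denominator by 51: 153/4641 = 3/91.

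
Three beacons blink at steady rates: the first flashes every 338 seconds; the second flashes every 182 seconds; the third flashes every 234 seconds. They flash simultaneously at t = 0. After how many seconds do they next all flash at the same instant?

The first simultaneous occurrence is after LCM of the individual periods.
338 = 2 × 13^2
182 = 2 × 7 × 13
234 = 2 × 3^2 × 13
LCM(338, 182, 234) = 2 × 3^2 × 7 × 13^2 = 21294.

21294 seconds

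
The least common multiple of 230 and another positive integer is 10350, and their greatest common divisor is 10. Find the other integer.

450

gcd × lcm = product of the two integers, so the other integer is (10 × 10350) / 230 = 450.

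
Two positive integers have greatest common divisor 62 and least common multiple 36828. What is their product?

For any two positive integers, gcd × lcm = product = 62 × 36828 = 2283336.

2283336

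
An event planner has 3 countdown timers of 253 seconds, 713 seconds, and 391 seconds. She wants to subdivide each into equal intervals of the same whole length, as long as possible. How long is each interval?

The interval must divide each timer length; the longest such is the gcd.
253 = 11 × 23
713 = 23 × 31
391 = 17 × 23
gcd(253, 713, 391) = 23.

23 seconds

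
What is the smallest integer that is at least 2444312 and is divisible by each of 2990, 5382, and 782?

2744820

The integer must be a common multiple of 2990, 5382, and 782, so a multiple of their LCM.
2990 = 2 × 5 × 13 × 23
5382 = 2 × 3^2 × 13 × 23
782 = 2 × 17 × 23
LCM(2990, 5382, 782) = 2 × 3^2 × 5 × 13 × 17 × 23 = 457470.
Smallest multiple of 457470 that is ≥ 2444312: ⌈2444312/457470⌉ × 457470 = 6 × 457470 = 2744820.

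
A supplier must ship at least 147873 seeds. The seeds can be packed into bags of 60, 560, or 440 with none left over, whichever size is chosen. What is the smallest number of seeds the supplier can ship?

166320

The number of seeds must be a common multiple of 60, 560, and 440, so a multiple of their LCM.
60 = 2^2 × 3 × 5
560 = 2^4 × 5 × 7
440 = 2^3 × 5 × 11
LCM(60, 560, 440) = 2^4 × 3 × 5 × 7 × 11 = 18480.
Smallest multiple of 18480 that is ≥ 147873: ⌈147873/18480⌉ × 18480 = 9 × 18480 = 166320.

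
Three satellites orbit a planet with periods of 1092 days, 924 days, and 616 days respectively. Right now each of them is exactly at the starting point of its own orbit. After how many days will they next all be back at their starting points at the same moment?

The first simultaneous occurrence is after LCM of the individual periods.
1092 = 2^2 × 3 × 7 × 13
924 = 2^2 × 3 × 7 × 11
616 = 2^3 × 7 × 11
LCM(1092, 924, 616) = 2^3 × 3 × 7 × 11 × 13 = 24024.

24024 days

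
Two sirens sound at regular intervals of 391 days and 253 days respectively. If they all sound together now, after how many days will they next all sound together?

4301 days

We need the least common multiple of the intervals.
391 = 17 × 23
253 = 11 × 23
LCM(391, 253) = 11 × 17 × 23 = 4301.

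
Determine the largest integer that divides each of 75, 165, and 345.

75 = 3 × 5^2
165 = 3 × 5 × 11
345 = 3 × 5 × 23
gcd(75, 165, 345) = 3 × 5 = 15.

15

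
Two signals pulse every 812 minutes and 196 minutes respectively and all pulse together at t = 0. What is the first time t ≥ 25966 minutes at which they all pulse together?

28420 minutes

Joint pulses occur at multiples of LCM(812, 196).
812 = 2^2 × 7 × 29
196 = 2^2 × 7^2
LCM(812, 196) = 2^2 × 7^2 × 29 = 5684.
Smallest multiple of 5684 that is ≥ 25966: ⌈25966/5684⌉ × 5684 = 5 × 5684 = 28420.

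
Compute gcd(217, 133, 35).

7

217 = 7 × 31
133 = 7 × 19
35 = 5 × 7
gcd(217, 133, 35) = 7.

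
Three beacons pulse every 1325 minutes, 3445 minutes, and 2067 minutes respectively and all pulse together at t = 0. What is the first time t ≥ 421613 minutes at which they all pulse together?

465075 minutes

Joint pulses occur at multiples of LCM(1325, 3445, 2067).
1325 = 5^2 × 53
3445 = 5 × 13 × 53
2067 = 3 × 13 × 53
LCM(1325, 3445, 2067) = 3 × 5^2 × 13 × 53 = 51675.
Smallest multiple of 51675 that is ≥ 421613: ⌈421613/51675⌉ × 51675 = 9 × 51675 = 465075.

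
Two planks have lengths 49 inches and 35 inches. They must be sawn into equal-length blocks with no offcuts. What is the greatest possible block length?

7 inches

This is the greatest common divisor of 49 and 35.
49 = 7^2
35 = 5 × 7
gcd(49, 35) = 7.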